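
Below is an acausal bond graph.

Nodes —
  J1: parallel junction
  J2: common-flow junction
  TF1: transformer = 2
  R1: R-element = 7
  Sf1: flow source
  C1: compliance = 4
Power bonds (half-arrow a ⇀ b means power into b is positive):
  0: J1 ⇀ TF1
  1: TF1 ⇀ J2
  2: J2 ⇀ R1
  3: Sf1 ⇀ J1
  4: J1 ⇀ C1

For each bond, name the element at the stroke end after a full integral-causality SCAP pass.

b0 →TF1
b1 →J2
b2 →R1
b3 →Sf1
b4 →J1

β3 stroke→Sf1  (Sf1 fixes flow; stroke at Sf1)
β4 stroke→J1  (C1 outputs effort q/C1)
β0 stroke→TF1  (J1 effort already set via bond 4)
β1 stroke→J2  (TF1 one-in-one-out from 0)
β2 stroke→R1  (J2: last free bond brings flow in)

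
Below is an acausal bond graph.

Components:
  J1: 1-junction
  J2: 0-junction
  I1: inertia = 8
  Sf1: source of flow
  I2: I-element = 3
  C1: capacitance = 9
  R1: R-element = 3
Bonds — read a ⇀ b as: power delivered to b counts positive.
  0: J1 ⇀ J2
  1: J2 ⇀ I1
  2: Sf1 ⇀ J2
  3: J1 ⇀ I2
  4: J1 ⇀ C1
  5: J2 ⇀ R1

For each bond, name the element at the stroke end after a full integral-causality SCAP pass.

b2 →Sf1  (Sf1 fixes flow; stroke at Sf1)
b1 →I1  (I1: I, integral causality)
b3 →I2  (I2: I, integral causality)
b0 →J1  (J1 flow already set via bond 3)
b4 →J1  (common-f at J1 fixed by 3)
b5 →J2  (J2: last free bond brings effort in)

#0 →J1
#1 →I1
#2 →Sf1
#3 →I2
#4 →J1
#5 →J2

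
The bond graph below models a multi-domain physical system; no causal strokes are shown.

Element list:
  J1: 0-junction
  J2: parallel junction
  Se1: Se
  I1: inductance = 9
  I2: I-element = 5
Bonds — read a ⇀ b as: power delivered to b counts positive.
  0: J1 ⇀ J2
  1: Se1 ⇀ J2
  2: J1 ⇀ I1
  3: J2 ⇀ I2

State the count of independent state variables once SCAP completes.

#1 stroke→J2  (Se1 fixes effort; stroke away)
#0 stroke→J1  (0-jn J2 has e-setter on 1)
#3 stroke→I2  (common-e at J2 fixed by 1)
#2 stroke→I1  (common-e at J1 fixed by 0)

2  (I1, I2 all integral)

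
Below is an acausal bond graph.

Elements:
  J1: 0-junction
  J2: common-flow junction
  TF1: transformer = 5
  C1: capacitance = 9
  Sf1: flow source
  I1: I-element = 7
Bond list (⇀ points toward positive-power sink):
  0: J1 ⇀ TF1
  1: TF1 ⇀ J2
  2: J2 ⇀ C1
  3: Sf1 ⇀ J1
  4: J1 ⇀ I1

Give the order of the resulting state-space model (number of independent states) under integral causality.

2  (C1, I1 all integral)

b3 |Sf1  (source Sf1 imposes f)
b2 |J2  (C1 integral (e out))
b1 |TF1  (closing 1-jn rule on J2)
b0 |J1  (through TF1, causality passes straight; one stroke at TF1)
b4 |I1  (0-jn J1 has e-setter on 0)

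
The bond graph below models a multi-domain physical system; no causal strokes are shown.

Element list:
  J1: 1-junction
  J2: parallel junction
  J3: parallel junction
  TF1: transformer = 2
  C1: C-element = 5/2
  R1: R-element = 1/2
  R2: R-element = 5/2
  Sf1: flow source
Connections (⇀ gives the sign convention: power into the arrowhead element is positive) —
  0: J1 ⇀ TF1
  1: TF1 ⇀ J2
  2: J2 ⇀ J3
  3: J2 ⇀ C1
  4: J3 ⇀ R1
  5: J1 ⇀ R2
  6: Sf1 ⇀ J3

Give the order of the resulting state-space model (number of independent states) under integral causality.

1  (C1 all integral)

b6 →Sf1  (Sf1 fixes flow; stroke at Sf1)
b3 →J2  (C1 integral (e out))
b1 →TF1  (common-e at J2 fixed by 3)
b2 →J3  (common-e at J2 fixed by 3)
b4 →R1  (J3: bond 2 brought effort, rest push out)
b0 →J1  (TF TF1: opposite of bond 1)
b5 →R2  (J1 needs exactly one f-in)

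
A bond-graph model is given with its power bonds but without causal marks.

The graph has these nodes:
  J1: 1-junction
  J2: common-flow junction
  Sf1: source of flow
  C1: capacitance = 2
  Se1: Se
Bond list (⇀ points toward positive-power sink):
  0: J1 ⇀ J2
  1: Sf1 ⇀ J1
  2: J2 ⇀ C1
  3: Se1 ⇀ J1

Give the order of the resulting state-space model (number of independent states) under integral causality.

1  (C1 all integral)

b1 |Sf1  (Sf1: flow source, stroke at near end)
b3 |J1  (source Se1 imposes e)
b0 |J1  (1-jn J1 has f-setter on 1)
b2 |J2  (J2 flow already set via bond 0)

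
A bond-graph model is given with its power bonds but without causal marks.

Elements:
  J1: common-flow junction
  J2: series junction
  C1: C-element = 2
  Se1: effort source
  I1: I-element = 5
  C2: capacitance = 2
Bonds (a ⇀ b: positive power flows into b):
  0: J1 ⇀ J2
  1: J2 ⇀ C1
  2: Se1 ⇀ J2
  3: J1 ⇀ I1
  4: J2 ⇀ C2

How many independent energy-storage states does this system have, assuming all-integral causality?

3  (C1, C2, I1 all integral)

bond 2 |J2  (source Se1 imposes e)
bond 1 |J2  (C1 outputs effort q/C1)
bond 3 |I1  (I1: I, integral causality)
bond 0 |J1  (J1: bond 3 brought flow, rest push out)
bond 4 |J2  (1-jn J2 has f-setter on 0)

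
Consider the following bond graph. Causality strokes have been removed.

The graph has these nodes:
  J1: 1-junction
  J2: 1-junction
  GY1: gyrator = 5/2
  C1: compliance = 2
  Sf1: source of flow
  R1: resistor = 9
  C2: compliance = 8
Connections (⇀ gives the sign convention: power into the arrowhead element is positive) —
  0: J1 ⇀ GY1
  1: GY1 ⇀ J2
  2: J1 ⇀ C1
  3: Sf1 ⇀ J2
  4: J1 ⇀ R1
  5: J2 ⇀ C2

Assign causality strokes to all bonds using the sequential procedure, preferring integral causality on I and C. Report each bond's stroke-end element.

bond 3 |Sf1  (source Sf1 imposes f)
bond 1 |J2  (J2: bond 3 brought flow, rest push out)
bond 5 |J2  (common-f at J2 fixed by 3)
bond 0 |J1  (GY1: gyrator matches bond 1)
bond 2 |J1  (C1: C, integral causality)
bond 4 |R1  (J1 needs exactly one f-in)

#0 |J1
#1 |J2
#2 |J1
#3 |Sf1
#4 |R1
#5 |J2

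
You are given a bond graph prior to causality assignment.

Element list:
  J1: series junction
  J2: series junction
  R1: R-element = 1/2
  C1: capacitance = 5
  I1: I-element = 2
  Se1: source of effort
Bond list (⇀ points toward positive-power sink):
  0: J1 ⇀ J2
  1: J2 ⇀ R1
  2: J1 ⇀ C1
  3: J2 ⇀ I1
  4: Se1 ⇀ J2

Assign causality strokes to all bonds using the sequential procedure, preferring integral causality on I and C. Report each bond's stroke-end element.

bond 0 |J2
bond 1 |J2
bond 2 |J1
bond 3 |I1
bond 4 |J2

#4 stroke→J2  (Se1 fixes effort; stroke away)
#2 stroke→J1  (C1 integral (e out))
#0 stroke→J2  (only one flow-in slot at J1)
#3 stroke→I1  (I1: I, integral causality)
#1 stroke→J2  (J2 flow already set via bond 3)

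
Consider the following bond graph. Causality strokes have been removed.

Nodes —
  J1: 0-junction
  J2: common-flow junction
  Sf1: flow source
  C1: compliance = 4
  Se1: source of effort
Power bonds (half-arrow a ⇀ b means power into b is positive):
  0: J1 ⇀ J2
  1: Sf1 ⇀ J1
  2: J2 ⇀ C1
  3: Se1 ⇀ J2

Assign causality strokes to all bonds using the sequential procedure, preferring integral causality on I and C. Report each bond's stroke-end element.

#1 →Sf1  (Sf1 (Sf) sets flow on bond)
#3 →J2  (Se1 (Se) sets effort on bond)
#0 →J1  (closing 0-jn rule on J1)
#2 →J2  (J2: bond 0 brought flow, rest push out)

#0 →J1
#1 →Sf1
#2 →J2
#3 →J2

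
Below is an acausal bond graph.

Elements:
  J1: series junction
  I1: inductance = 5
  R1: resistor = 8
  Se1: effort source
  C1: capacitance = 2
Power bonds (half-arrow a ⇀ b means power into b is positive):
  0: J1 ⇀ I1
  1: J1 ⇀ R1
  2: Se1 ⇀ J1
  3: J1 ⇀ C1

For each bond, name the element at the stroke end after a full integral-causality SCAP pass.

b0 →I1
b1 →J1
b2 →J1
b3 →J1

β2 →J1  (source Se1 imposes e)
β0 →I1  (I1 outputs flow p/I1)
β1 →J1  (common-f at J1 fixed by 0)
β3 →J1  (1-jn J1 has f-setter on 0)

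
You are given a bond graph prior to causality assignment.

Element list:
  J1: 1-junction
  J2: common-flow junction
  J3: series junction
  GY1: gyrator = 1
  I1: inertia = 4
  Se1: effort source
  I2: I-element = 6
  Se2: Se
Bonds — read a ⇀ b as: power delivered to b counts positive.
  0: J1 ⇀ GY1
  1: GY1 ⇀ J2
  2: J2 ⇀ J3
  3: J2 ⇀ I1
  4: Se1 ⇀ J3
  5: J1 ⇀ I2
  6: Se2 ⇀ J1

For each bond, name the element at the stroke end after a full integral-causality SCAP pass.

bond 0 →J1
bond 1 →J2
bond 2 →J2
bond 3 →I1
bond 4 →J3
bond 5 →I2
bond 6 →J1

#4 stroke→J3  (source Se1 imposes e)
#6 stroke→J1  (Se2 (Se) sets effort on bond)
#2 stroke→J2  (only one flow-in slot at J3)
#3 stroke→I1  (I1 integral (f out))
#1 stroke→J2  (J2: bond 3 brought flow, rest push out)
#0 stroke→J1  (GY1: gyrator matches bond 1)
#5 stroke→I2  (closing 1-jn rule on J1)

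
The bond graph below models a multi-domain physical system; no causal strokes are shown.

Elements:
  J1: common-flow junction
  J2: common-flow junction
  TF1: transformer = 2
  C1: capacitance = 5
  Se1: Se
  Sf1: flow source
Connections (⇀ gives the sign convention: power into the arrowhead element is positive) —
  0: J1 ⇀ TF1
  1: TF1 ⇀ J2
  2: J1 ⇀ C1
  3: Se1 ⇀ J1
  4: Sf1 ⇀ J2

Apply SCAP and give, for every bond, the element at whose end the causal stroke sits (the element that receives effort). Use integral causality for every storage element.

b0 stroke at TF1
b1 stroke at J2
b2 stroke at J1
b3 stroke at J1
b4 stroke at Sf1

#3 stroke at J1  (Se1 (Se) sets effort on bond)
#4 stroke at Sf1  (source Sf1 imposes f)
#1 stroke at J2  (J2 flow already set via bond 4)
#0 stroke at TF1  (TF TF1: opposite of bond 1)
#2 stroke at J1  (common-f at J1 fixed by 0)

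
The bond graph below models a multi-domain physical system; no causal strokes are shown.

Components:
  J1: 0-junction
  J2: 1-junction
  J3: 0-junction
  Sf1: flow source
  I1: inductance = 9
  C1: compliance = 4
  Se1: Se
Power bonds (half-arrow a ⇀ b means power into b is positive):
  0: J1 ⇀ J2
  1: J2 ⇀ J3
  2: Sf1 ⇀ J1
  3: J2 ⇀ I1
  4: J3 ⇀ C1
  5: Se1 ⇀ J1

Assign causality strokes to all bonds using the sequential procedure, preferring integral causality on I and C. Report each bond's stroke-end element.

#2 →Sf1  (Sf1 fixes flow; stroke at Sf1)
#5 →J1  (Se1 (Se) sets effort on bond)
#0 →J2  (J1 effort already set via bond 5)
#3 →I1  (I1 outputs flow p/I1)
#1 →J2  (common-f at J2 fixed by 3)
#4 →J3  (J3 needs exactly one e-in)

b0 stroke→J2
b1 stroke→J2
b2 stroke→Sf1
b3 stroke→I1
b4 stroke→J3
b5 stroke→J1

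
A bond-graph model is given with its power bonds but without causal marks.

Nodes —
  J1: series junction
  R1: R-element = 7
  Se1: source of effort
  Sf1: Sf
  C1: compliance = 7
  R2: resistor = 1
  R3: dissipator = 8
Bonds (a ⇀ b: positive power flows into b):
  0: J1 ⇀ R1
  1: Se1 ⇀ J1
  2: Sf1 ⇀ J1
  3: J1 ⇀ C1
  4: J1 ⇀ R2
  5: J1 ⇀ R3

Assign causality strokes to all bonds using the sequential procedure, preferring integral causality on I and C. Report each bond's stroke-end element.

β0 |J1
β1 |J1
β2 |Sf1
β3 |J1
β4 |J1
β5 |J1

β1 stroke at J1  (source Se1 imposes e)
β2 stroke at Sf1  (Sf1 (Sf) sets flow on bond)
β0 stroke at J1  (1-jn J1 has f-setter on 2)
β3 stroke at J1  (1-jn J1 has f-setter on 2)
β4 stroke at J1  (J1 flow already set via bond 2)
β5 stroke at J1  (1-jn J1 has f-setter on 2)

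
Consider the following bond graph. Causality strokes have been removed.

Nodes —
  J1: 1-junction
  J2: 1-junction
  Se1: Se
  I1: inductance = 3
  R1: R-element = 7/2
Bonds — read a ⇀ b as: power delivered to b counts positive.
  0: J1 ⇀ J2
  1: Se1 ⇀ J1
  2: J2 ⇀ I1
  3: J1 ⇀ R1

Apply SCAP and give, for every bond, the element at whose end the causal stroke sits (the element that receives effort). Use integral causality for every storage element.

b1 →J1  (Se1 (Se) sets effort on bond)
b2 →I1  (I1 integral (f out))
b0 →J2  (J2 flow already set via bond 2)
b3 →J1  (J1 flow already set via bond 0)

b0 stroke→J2
b1 stroke→J1
b2 stroke→I1
b3 stroke→J1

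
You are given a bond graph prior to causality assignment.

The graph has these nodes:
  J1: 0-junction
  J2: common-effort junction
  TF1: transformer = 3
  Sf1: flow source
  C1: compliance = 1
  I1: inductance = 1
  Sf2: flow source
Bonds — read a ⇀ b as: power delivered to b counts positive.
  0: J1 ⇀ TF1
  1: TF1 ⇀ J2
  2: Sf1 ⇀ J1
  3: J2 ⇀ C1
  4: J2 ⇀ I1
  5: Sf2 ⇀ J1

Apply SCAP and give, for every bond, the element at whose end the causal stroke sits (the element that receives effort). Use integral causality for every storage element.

β0 →J1
β1 →TF1
β2 →Sf1
β3 →J2
β4 →I1
β5 →Sf2

bond 2 →Sf1  (Sf1 fixes flow; stroke at Sf1)
bond 5 →Sf2  (source Sf2 imposes f)
bond 0 →J1  (J1 needs exactly one e-in)
bond 1 →TF1  (TF1 one-in-one-out from 0)
bond 3 →J2  (C1 outputs effort q/C1)
bond 4 →I1  (0-jn J2 has e-setter on 3)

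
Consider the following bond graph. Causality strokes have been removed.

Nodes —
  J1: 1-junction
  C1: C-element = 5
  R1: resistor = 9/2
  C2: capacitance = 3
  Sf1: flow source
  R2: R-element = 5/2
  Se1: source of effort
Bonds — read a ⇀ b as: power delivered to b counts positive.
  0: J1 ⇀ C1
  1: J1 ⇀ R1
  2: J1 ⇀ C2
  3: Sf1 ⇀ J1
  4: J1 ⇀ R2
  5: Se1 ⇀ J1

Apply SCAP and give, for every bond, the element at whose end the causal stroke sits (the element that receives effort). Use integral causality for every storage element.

bond 0 |J1
bond 1 |J1
bond 2 |J1
bond 3 |Sf1
bond 4 |J1
bond 5 |J1

bond 3 →Sf1  (source Sf1 imposes f)
bond 5 →J1  (Se1 fixes effort; stroke away)
bond 0 →J1  (1-jn J1 has f-setter on 3)
bond 1 →J1  (J1 flow already set via bond 3)
bond 2 →J1  (common-f at J1 fixed by 3)
bond 4 →J1  (J1: bond 3 brought flow, rest push out)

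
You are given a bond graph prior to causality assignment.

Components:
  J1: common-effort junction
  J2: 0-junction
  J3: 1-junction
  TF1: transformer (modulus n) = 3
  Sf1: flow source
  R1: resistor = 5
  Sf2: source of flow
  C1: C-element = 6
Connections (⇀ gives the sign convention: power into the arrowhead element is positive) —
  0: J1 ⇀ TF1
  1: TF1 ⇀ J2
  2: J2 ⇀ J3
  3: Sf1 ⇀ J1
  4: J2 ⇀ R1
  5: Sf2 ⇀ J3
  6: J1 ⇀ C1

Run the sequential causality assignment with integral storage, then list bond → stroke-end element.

bond 3 →Sf1  (Sf1: flow source, stroke at near end)
bond 5 →Sf2  (Sf2 (Sf) sets flow on bond)
bond 2 →J3  (common-f at J3 fixed by 5)
bond 6 →J1  (C1 integral (e out))
bond 0 →TF1  (common-e at J1 fixed by 6)
bond 1 →J2  (through TF1, causality passes straight; one stroke at TF1)
bond 4 →R1  (0-jn J2 has e-setter on 1)

β0 stroke→TF1
β1 stroke→J2
β2 stroke→J3
β3 stroke→Sf1
β4 stroke→R1
β5 stroke→Sf2
β6 stroke→J1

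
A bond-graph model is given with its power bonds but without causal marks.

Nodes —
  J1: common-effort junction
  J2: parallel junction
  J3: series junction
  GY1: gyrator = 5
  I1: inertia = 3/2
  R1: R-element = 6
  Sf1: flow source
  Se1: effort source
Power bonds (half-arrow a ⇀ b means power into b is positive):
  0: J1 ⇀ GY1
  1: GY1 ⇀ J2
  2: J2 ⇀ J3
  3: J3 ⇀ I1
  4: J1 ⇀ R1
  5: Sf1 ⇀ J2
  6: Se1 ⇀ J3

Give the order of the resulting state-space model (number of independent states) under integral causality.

bond 5 →Sf1  (Sf1: flow source, stroke at near end)
bond 6 →J3  (Se1 (Se) sets effort on bond)
bond 3 →I1  (I1 integral (f out))
bond 2 →J3  (common-f at J3 fixed by 3)
bond 1 →J2  (J2: last free bond brings effort in)
bond 0 →J1  (through GY1, causality inverts; strokes same side of GY1)
bond 4 →R1  (J1 effort already set via bond 0)

1  (I1 all integral)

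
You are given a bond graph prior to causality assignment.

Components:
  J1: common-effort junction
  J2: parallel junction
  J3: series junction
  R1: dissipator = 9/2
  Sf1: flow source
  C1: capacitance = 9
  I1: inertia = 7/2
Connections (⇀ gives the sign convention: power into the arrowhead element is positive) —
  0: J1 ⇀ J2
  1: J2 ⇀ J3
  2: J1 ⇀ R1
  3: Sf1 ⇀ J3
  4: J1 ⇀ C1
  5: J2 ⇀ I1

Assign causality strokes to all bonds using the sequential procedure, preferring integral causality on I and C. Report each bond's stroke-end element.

bond 3 stroke at Sf1  (Sf1 (Sf) sets flow on bond)
bond 1 stroke at J3  (J3 flow already set via bond 3)
bond 4 stroke at J1  (C1 integral (e out))
bond 0 stroke at J2  (0-jn J1 has e-setter on 4)
bond 2 stroke at R1  (common-e at J1 fixed by 4)
bond 5 stroke at I1  (J2: bond 0 brought effort, rest push out)

β0 →J2
β1 →J3
β2 →R1
β3 →Sf1
β4 →J1
β5 →I1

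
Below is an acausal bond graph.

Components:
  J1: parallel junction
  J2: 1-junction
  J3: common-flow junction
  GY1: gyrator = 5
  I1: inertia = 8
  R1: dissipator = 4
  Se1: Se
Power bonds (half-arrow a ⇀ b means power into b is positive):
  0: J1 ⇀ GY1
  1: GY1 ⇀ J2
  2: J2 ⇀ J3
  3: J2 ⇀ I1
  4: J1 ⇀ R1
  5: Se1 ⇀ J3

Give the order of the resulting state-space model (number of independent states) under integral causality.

1  (I1 all integral)

β5 stroke at J3  (Se1 (Se) sets effort on bond)
β2 stroke at J2  (J3 needs exactly one f-in)
β3 stroke at I1  (I1 outputs flow p/I1)
β1 stroke at J2  (J2 flow already set via bond 3)
β0 stroke at J1  (GY1: gyrator matches bond 1)
β4 stroke at R1  (J1: bond 0 brought effort, rest push out)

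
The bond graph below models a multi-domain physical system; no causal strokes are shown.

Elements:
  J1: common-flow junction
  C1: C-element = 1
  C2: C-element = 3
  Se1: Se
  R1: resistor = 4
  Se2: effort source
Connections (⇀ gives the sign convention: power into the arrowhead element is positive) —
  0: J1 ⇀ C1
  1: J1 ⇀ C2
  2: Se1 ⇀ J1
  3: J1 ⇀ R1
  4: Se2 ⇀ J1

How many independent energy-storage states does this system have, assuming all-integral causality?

2  (C1, C2 all integral)

#2 stroke→J1  (source Se1 imposes e)
#4 stroke→J1  (Se2 fixes effort; stroke away)
#0 stroke→J1  (C1 outputs effort q/C1)
#1 stroke→J1  (C2: C, integral causality)
#3 stroke→R1  (only one flow-in slot at J1)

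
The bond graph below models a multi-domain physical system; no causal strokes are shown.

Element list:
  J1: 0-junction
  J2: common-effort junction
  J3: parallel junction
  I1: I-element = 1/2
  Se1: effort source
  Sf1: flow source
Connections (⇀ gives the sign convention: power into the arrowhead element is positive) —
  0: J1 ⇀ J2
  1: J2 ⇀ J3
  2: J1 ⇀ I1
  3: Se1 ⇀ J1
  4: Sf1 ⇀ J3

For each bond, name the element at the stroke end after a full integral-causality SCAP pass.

β0 |J2
β1 |J3
β2 |I1
β3 |J1
β4 |Sf1

b3 stroke→J1  (Se1 (Se) sets effort on bond)
b4 stroke→Sf1  (Sf1: flow source, stroke at near end)
b0 stroke→J2  (common-e at J1 fixed by 3)
b2 stroke→I1  (common-e at J1 fixed by 3)
b1 stroke→J3  (common-e at J2 fixed by 0)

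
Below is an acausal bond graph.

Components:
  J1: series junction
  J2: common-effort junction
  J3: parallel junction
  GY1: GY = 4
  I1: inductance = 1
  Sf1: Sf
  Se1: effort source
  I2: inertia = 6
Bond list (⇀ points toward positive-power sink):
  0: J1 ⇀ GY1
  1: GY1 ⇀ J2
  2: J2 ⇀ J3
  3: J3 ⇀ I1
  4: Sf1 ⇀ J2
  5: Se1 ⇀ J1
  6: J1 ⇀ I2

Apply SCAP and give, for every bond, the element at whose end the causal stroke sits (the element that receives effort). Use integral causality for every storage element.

b4 →Sf1  (source Sf1 imposes f)
b5 →J1  (Se1 fixes effort; stroke away)
b3 →I1  (prefer integral on I1)
b2 →J3  (J3: last free bond brings effort in)
b1 →J2  (J2 needs exactly one e-in)
b0 →J1  (GY1: gyrator matches bond 1)
b6 →I2  (J1 needs exactly one f-in)

bond 0 |J1
bond 1 |J2
bond 2 |J3
bond 3 |I1
bond 4 |Sf1
bond 5 |J1
bond 6 |I2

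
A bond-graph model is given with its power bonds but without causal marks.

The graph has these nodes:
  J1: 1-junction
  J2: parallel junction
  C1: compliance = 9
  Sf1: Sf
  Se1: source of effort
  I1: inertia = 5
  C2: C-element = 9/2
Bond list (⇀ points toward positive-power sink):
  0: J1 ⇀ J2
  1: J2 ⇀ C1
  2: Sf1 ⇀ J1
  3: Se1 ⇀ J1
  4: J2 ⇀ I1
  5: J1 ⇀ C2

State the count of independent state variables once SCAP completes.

3  (C1, C2, I1 all integral)

bond 2 stroke→Sf1  (Sf1: flow source, stroke at near end)
bond 3 stroke→J1  (source Se1 imposes e)
bond 0 stroke→J1  (1-jn J1 has f-setter on 2)
bond 5 stroke→J1  (common-f at J1 fixed by 2)
bond 1 stroke→J2  (prefer integral on C1)
bond 4 stroke→I1  (common-e at J2 fixed by 1)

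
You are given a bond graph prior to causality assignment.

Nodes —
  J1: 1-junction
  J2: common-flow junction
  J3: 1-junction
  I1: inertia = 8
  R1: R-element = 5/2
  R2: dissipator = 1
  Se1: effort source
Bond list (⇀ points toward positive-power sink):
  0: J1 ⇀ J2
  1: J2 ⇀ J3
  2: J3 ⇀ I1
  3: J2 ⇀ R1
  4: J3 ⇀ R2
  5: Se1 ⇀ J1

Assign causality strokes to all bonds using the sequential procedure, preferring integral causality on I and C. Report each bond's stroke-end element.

bond 0 →J2
bond 1 →J3
bond 2 →I1
bond 3 →J2
bond 4 →J3
bond 5 →J1

β5 stroke at J1  (Se1: effort source, stroke at far end)
β0 stroke at J2  (J1: last free bond brings flow in)
β2 stroke at I1  (I1 outputs flow p/I1)
β1 stroke at J3  (J3 flow already set via bond 2)
β4 stroke at J3  (1-jn J3 has f-setter on 2)
β3 stroke at J2  (common-f at J2 fixed by 1)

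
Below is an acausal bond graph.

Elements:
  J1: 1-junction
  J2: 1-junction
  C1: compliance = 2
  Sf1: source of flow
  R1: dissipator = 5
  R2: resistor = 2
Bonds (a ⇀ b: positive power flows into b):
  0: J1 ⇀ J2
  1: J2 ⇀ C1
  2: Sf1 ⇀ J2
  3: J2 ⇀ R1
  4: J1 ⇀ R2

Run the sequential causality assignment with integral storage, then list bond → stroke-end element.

bond 0 →J2
bond 1 →J2
bond 2 →Sf1
bond 3 →J2
bond 4 →J1

bond 2 stroke at Sf1  (Sf1 (Sf) sets flow on bond)
bond 0 stroke at J2  (1-jn J2 has f-setter on 2)
bond 1 stroke at J2  (J2: bond 2 brought flow, rest push out)
bond 3 stroke at J2  (J2 flow already set via bond 2)
bond 4 stroke at J1  (1-jn J1 has f-setter on 0)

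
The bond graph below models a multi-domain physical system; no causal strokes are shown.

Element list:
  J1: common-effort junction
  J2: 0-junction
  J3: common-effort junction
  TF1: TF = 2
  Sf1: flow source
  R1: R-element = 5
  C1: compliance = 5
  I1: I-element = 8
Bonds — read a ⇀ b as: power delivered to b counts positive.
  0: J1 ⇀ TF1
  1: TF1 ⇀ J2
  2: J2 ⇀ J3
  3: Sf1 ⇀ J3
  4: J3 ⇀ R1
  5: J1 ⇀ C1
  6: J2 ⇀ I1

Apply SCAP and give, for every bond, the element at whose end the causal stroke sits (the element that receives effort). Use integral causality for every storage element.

#0 stroke at TF1
#1 stroke at J2
#2 stroke at J3
#3 stroke at Sf1
#4 stroke at R1
#5 stroke at J1
#6 stroke at I1

bond 3 →Sf1  (source Sf1 imposes f)
bond 5 →J1  (C1 integral (e out))
bond 0 →TF1  (0-jn J1 has e-setter on 5)
bond 1 →J2  (TF1 one-in-one-out from 0)
bond 2 →J3  (0-jn J2 has e-setter on 1)
bond 6 →I1  (J2 effort already set via bond 1)
bond 4 →R1  (common-e at J3 fixed by 2)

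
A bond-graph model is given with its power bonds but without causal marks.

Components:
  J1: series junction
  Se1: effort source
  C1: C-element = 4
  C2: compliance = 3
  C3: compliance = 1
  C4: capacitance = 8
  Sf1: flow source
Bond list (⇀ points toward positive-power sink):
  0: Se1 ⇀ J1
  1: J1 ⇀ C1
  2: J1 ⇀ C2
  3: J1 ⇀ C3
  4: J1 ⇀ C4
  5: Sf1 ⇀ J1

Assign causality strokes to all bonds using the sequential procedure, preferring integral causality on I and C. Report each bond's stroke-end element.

#0 stroke→J1
#1 stroke→J1
#2 stroke→J1
#3 stroke→J1
#4 stroke→J1
#5 stroke→Sf1

bond 0 →J1  (Se1 (Se) sets effort on bond)
bond 5 →Sf1  (Sf1 (Sf) sets flow on bond)
bond 1 →J1  (1-jn J1 has f-setter on 5)
bond 2 →J1  (1-jn J1 has f-setter on 5)
bond 3 →J1  (common-f at J1 fixed by 5)
bond 4 →J1  (common-f at J1 fixed by 5)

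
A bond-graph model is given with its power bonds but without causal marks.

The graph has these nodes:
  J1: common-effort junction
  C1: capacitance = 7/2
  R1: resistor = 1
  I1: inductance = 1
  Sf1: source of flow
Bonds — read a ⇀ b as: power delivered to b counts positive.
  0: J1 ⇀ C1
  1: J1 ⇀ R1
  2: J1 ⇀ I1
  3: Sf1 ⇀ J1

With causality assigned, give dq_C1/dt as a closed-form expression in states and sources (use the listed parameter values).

dq_C1/dt = F_Sf1 - p_I1 - 2*q_C1/7

β3 stroke→Sf1  (Sf1 fixes flow; stroke at Sf1)
β0 stroke→J1  (C1 integral (e out))
β1 stroke→R1  (J1: bond 0 brought effort, rest push out)
β2 stroke→I1  (J1 effort already set via bond 0)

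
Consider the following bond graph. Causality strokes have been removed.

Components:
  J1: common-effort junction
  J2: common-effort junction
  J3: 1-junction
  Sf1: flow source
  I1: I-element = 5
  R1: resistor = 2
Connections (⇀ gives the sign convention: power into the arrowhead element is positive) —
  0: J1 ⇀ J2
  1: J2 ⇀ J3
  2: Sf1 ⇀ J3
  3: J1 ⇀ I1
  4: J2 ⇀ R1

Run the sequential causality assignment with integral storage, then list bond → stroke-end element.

bond 0 stroke→J1
bond 1 stroke→J3
bond 2 stroke→Sf1
bond 3 stroke→I1
bond 4 stroke→J2

bond 2 stroke→Sf1  (source Sf1 imposes f)
bond 1 stroke→J3  (J3 flow already set via bond 2)
bond 3 stroke→I1  (I1 integral (f out))
bond 0 stroke→J1  (J1: last free bond brings effort in)
bond 4 stroke→J2  (J2: last free bond brings effort in)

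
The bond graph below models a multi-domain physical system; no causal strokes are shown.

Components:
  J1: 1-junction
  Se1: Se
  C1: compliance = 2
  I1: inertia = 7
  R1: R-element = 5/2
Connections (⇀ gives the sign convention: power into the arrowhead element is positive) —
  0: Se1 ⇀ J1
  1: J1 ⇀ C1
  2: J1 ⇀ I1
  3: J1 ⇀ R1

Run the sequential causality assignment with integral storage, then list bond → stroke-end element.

b0 |J1
b1 |J1
b2 |I1
b3 |J1

β0 |J1  (Se1 (Se) sets effort on bond)
β1 |J1  (prefer integral on C1)
β2 |I1  (I1: I, integral causality)
β3 |J1  (J1 flow already set via bond 2)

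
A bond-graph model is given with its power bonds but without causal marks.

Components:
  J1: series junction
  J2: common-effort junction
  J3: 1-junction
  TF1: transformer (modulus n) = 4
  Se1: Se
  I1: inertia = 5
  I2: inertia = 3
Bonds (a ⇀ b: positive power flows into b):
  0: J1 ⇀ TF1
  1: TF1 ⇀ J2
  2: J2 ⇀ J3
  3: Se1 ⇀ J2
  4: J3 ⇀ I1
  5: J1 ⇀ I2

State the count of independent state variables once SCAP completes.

β3 stroke→J2  (Se1 fixes effort; stroke away)
β1 stroke→TF1  (J2: bond 3 brought effort, rest push out)
β2 stroke→J3  (J2: bond 3 brought effort, rest push out)
β4 stroke→I1  (only one flow-in slot at J3)
β0 stroke→J1  (TF1: transformer flips bond 1)
β5 stroke→I2  (J1: last free bond brings flow in)

2  (I1, I2 all integral)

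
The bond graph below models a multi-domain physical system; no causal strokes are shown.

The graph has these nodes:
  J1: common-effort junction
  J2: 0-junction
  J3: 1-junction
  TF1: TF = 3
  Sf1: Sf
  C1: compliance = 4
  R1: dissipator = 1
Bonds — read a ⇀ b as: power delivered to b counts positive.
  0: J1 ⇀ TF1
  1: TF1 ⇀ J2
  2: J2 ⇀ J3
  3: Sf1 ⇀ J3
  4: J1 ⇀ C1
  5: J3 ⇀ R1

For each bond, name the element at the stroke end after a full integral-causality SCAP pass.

#0 →TF1
#1 →J2
#2 →J3
#3 →Sf1
#4 →J1
#5 →J3

β3 →Sf1  (Sf1: flow source, stroke at near end)
β2 →J3  (J3: bond 3 brought flow, rest push out)
β5 →J3  (common-f at J3 fixed by 3)
β1 →J2  (closing 0-jn rule on J2)
β0 →TF1  (through TF1, causality passes straight; one stroke at TF1)
β4 →J1  (J1 needs exactly one e-in)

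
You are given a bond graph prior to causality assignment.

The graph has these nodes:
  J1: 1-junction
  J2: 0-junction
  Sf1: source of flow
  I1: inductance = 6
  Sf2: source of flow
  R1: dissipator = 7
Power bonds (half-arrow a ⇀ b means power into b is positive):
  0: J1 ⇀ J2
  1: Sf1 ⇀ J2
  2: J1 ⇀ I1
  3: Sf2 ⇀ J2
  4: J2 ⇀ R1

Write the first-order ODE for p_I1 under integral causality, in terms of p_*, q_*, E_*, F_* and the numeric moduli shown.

bond 1 |Sf1  (source Sf1 imposes f)
bond 3 |Sf2  (Sf2 fixes flow; stroke at Sf2)
bond 2 |I1  (I1: I, integral causality)
bond 0 |J1  (common-f at J1 fixed by 2)
bond 4 |J2  (only one effort-in slot at J2)

dp_I1/dt = -7*F_Sf1 - 7*F_Sf2 - 7*p_I1/6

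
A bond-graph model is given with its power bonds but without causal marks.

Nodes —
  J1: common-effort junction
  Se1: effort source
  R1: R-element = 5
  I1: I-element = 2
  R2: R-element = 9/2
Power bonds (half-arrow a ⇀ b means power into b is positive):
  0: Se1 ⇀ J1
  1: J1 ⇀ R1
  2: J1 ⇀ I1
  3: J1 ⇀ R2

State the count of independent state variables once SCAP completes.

1  (I1 all integral)

#0 stroke→J1  (Se1: effort source, stroke at far end)
#1 stroke→R1  (J1 effort already set via bond 0)
#2 stroke→I1  (0-jn J1 has e-setter on 0)
#3 stroke→R2  (J1: bond 0 brought effort, rest push out)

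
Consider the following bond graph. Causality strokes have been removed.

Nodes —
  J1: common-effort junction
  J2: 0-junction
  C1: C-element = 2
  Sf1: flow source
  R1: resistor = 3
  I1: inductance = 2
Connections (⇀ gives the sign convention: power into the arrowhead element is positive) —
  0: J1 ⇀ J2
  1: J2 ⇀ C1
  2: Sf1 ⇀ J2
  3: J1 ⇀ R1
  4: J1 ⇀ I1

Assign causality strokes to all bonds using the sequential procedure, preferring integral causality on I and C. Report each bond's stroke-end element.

β2 stroke at Sf1  (Sf1 fixes flow; stroke at Sf1)
β1 stroke at J2  (C1 integral (e out))
β0 stroke at J1  (J2: bond 1 brought effort, rest push out)
β3 stroke at R1  (J1: bond 0 brought effort, rest push out)
β4 stroke at I1  (J1 effort already set via bond 0)

#0 stroke at J1
#1 stroke at J2
#2 stroke at Sf1
#3 stroke at R1
#4 stroke at I1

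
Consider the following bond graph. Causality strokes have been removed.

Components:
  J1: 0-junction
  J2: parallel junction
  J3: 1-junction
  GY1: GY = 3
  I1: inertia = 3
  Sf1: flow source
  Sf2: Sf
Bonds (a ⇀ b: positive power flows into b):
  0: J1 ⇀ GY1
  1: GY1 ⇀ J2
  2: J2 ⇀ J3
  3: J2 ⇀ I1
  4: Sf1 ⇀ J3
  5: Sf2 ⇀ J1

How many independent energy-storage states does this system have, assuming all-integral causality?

bond 4 →Sf1  (Sf1: flow source, stroke at near end)
bond 5 →Sf2  (Sf2 fixes flow; stroke at Sf2)
bond 0 →J1  (only one effort-in slot at J1)
bond 2 →J3  (J3 flow already set via bond 4)
bond 1 →J2  (GY GY1: same side as bond 0)
bond 3 →I1  (common-e at J2 fixed by 1)

1  (I1 all integral)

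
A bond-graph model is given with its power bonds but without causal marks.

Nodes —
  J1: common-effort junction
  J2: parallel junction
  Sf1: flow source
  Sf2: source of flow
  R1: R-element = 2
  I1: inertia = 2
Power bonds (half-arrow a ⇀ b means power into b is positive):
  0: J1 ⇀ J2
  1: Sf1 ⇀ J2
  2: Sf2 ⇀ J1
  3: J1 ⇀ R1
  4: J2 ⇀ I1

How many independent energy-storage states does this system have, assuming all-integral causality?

b1 stroke at Sf1  (source Sf1 imposes f)
b2 stroke at Sf2  (Sf2 fixes flow; stroke at Sf2)
b4 stroke at I1  (I1: I, integral causality)
b0 stroke at J2  (closing 0-jn rule on J2)
b3 stroke at J1  (J1: last free bond brings effort in)

1  (I1 all integral)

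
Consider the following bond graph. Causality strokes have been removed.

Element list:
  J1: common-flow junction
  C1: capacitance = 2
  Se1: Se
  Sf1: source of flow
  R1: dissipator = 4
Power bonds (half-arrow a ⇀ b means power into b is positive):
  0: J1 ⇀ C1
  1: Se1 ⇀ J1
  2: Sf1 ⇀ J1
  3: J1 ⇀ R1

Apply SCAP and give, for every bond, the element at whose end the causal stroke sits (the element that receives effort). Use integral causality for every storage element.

#0 |J1
#1 |J1
#2 |Sf1
#3 |J1

#1 →J1  (Se1: effort source, stroke at far end)
#2 →Sf1  (Sf1: flow source, stroke at near end)
#0 →J1  (common-f at J1 fixed by 2)
#3 →J1  (J1 flow already set via bond 2)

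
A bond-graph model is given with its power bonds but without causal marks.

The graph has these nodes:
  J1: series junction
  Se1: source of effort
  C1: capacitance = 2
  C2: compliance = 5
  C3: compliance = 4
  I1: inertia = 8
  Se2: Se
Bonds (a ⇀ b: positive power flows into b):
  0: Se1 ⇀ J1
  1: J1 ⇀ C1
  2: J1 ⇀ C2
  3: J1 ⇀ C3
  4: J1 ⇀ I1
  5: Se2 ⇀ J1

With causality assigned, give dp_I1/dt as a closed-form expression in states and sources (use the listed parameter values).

b0 stroke at J1  (Se1 fixes effort; stroke away)
b5 stroke at J1  (Se2: effort source, stroke at far end)
b1 stroke at J1  (prefer integral on C1)
b2 stroke at J1  (C2 integral (e out))
b3 stroke at J1  (C3: C, integral causality)
b4 stroke at I1  (J1 needs exactly one f-in)

dp_I1/dt = E_Se1 + E_Se2 - q_C1/2 - q_C2/5 - q_C3/4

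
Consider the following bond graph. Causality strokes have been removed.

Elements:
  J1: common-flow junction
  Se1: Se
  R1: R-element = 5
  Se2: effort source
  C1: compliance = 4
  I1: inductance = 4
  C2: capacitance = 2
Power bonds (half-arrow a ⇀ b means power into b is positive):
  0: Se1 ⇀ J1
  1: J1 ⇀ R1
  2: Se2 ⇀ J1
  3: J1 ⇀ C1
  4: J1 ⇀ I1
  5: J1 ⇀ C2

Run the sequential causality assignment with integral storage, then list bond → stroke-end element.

b0 |J1
b1 |J1
b2 |J1
b3 |J1
b4 |I1
b5 |J1

β0 stroke at J1  (source Se1 imposes e)
β2 stroke at J1  (Se2: effort source, stroke at far end)
β3 stroke at J1  (C1: C, integral causality)
β4 stroke at I1  (I1: I, integral causality)
β1 stroke at J1  (1-jn J1 has f-setter on 4)
β5 stroke at J1  (common-f at J1 fixed by 4)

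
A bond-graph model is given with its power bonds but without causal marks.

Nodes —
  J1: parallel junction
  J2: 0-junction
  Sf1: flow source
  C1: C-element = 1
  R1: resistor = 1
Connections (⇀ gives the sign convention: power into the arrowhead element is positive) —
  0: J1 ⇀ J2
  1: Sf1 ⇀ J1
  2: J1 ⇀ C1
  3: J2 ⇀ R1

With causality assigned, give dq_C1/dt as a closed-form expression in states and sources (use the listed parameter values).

b1 stroke→Sf1  (source Sf1 imposes f)
b2 stroke→J1  (C1 integral (e out))
b0 stroke→J2  (common-e at J1 fixed by 2)
b3 stroke→R1  (0-jn J2 has e-setter on 0)

dq_C1/dt = F_Sf1 - q_C1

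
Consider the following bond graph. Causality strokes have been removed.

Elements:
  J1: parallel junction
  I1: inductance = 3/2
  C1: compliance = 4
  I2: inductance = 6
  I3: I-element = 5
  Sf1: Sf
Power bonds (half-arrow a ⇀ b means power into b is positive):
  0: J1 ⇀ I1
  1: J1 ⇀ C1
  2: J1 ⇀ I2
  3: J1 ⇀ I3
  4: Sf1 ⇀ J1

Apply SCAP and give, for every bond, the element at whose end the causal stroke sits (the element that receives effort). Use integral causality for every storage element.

β0 stroke at I1
β1 stroke at J1
β2 stroke at I2
β3 stroke at I3
β4 stroke at Sf1

b4 →Sf1  (source Sf1 imposes f)
b0 →I1  (prefer integral on I1)
b1 →J1  (prefer integral on C1)
b2 →I2  (J1: bond 1 brought effort, rest push out)
b3 →I3  (J1: bond 1 brought effort, rest push out)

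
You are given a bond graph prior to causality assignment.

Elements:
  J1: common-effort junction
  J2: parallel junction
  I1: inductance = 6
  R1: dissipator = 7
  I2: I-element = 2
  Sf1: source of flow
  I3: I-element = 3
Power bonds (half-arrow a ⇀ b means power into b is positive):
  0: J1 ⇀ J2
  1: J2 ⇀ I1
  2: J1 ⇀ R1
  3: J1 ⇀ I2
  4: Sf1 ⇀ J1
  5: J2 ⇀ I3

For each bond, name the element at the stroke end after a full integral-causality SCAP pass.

bond 4 stroke at Sf1  (Sf1 (Sf) sets flow on bond)
bond 1 stroke at I1  (I1 outputs flow p/I1)
bond 3 stroke at I2  (I2: I, integral causality)
bond 5 stroke at I3  (prefer integral on I3)
bond 0 stroke at J2  (J2 needs exactly one e-in)
bond 2 stroke at J1  (only one effort-in slot at J1)

#0 stroke at J2
#1 stroke at I1
#2 stroke at J1
#3 stroke at I2
#4 stroke at Sf1
#5 stroke at I3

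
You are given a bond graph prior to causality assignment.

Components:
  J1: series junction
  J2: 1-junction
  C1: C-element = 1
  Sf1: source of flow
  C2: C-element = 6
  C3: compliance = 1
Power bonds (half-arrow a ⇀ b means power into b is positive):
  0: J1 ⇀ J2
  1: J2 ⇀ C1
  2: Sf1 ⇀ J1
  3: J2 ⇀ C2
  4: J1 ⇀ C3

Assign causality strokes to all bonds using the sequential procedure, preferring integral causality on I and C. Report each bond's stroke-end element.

bond 0 stroke→J1
bond 1 stroke→J2
bond 2 stroke→Sf1
bond 3 stroke→J2
bond 4 stroke→J1

β2 |Sf1  (Sf1 fixes flow; stroke at Sf1)
β0 |J1  (common-f at J1 fixed by 2)
β4 |J1  (J1: bond 2 brought flow, rest push out)
β1 |J2  (J2: bond 0 brought flow, rest push out)
β3 |J2  (J2 flow already set via bond 0)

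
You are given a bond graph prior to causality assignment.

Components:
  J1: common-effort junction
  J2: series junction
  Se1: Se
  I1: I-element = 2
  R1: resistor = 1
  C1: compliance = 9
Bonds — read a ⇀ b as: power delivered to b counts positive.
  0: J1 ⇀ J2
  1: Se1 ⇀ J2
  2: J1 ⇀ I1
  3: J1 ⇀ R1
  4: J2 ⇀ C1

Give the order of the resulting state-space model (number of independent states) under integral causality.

β1 |J2  (source Se1 imposes e)
β2 |I1  (I1 integral (f out))
β4 |J2  (C1: C, integral causality)
β0 |J1  (closing 1-jn rule on J2)
β3 |R1  (J1: bond 0 brought effort, rest push out)

2  (C1, I1 all integral)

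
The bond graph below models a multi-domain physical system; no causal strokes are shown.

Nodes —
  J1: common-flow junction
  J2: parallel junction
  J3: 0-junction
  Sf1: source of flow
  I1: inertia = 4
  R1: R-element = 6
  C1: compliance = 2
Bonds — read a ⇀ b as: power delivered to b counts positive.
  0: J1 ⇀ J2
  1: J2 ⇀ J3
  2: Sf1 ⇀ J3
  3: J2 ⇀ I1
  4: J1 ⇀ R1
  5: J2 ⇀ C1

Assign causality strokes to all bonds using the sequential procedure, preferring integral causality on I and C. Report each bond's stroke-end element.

b2 →Sf1  (Sf1: flow source, stroke at near end)
b1 →J3  (J3: last free bond brings effort in)
b3 →I1  (I1 outputs flow p/I1)
b5 →J2  (C1: C, integral causality)
b0 →J1  (J2: bond 5 brought effort, rest push out)
b4 →R1  (J1: last free bond brings flow in)

b0 →J1
b1 →J3
b2 →Sf1
b3 →I1
b4 →R1
b5 →J2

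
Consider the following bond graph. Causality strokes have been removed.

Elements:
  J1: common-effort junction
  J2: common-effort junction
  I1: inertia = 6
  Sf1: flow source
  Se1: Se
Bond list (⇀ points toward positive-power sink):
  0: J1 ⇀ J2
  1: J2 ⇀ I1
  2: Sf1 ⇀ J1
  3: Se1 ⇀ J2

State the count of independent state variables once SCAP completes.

β2 →Sf1  (Sf1: flow source, stroke at near end)
β3 →J2  (source Se1 imposes e)
β0 →J1  (closing 0-jn rule on J1)
β1 →I1  (J2: bond 3 brought effort, rest push out)

1  (I1 all integral)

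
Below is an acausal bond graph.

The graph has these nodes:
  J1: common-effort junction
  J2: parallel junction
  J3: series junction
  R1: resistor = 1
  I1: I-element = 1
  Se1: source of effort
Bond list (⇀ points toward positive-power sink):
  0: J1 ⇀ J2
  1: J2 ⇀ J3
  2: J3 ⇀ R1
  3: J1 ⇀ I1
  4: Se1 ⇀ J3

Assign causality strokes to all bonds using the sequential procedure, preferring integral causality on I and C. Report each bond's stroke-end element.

bond 4 stroke at J3  (Se1 fixes effort; stroke away)
bond 3 stroke at I1  (I1: I, integral causality)
bond 0 stroke at J1  (J1 needs exactly one e-in)
bond 1 stroke at J2  (only one effort-in slot at J2)
bond 2 stroke at J3  (common-f at J3 fixed by 1)

b0 →J1
b1 →J2
b2 →J3
b3 →I1
b4 →J3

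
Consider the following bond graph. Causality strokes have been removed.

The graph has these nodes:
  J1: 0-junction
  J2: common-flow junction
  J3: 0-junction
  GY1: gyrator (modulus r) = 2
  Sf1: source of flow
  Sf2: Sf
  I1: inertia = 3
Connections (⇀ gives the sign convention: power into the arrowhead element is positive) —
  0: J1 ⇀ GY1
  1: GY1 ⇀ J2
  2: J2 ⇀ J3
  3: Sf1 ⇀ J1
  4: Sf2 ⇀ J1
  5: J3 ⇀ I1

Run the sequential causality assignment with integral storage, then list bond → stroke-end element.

b0 stroke→J1
b1 stroke→J2
b2 stroke→J3
b3 stroke→Sf1
b4 stroke→Sf2
b5 stroke→I1

β3 →Sf1  (Sf1 fixes flow; stroke at Sf1)
β4 →Sf2  (Sf2: flow source, stroke at near end)
β0 →J1  (J1 needs exactly one e-in)
β1 →J2  (GY GY1: same side as bond 0)
β2 →J3  (J2 needs exactly one f-in)
β5 →I1  (J3 effort already set via bond 2)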